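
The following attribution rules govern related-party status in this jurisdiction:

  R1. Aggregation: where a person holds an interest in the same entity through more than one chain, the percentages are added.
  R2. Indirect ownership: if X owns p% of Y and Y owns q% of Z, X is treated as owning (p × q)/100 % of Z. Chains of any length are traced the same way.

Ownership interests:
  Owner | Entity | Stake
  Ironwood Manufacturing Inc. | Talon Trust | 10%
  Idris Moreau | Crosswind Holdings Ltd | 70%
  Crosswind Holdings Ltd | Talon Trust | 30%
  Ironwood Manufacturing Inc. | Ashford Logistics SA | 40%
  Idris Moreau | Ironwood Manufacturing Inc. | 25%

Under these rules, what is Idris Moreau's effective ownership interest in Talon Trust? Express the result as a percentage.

Chain via Crosswind Holdings Ltd (R2): 70% × 30% = 21% of Talon Trust.
Chain via Ironwood Manufacturing Inc. (R2): 25% × 10% = 2.5% of Talon Trust.
Aggregating (R1): 21% + 2.5% = 23.5%.

23.5%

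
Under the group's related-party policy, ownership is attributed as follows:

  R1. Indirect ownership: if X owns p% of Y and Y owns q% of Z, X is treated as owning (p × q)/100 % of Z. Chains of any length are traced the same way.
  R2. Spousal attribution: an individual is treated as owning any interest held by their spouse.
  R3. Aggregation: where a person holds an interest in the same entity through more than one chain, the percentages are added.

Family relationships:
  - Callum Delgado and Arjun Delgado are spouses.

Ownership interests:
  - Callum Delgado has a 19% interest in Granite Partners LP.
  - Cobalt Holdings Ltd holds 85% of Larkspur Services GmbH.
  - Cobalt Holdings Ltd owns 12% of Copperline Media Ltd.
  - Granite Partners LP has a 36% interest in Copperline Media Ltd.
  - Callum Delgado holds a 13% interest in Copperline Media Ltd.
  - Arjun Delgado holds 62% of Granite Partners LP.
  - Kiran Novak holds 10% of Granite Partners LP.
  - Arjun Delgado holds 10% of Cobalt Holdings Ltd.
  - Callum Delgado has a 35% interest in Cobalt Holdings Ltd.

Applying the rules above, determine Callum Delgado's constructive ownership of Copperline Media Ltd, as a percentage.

By spousal attribution (R2), Callum Delgado is treated as also owning Arjun Delgado's interest in Granite Partners LP, giving 19% + 62% = 81%.
By spousal attribution (R2), Callum Delgado is treated as also owning Arjun Delgado's interest in Cobalt Holdings Ltd, giving 35% + 10% = 45%.
Chain via Granite Partners LP (R1): 81% × 36% = 29.16% of Copperline Media Ltd.
Chain via Cobalt Holdings Ltd (R1): 45% × 12% = 5.4% of Copperline Media Ltd.
Direct interest in Copperline Media Ltd: 13%.
Aggregating (R3): 29.16% + 5.4% + 13% = 47.56%.

47.56%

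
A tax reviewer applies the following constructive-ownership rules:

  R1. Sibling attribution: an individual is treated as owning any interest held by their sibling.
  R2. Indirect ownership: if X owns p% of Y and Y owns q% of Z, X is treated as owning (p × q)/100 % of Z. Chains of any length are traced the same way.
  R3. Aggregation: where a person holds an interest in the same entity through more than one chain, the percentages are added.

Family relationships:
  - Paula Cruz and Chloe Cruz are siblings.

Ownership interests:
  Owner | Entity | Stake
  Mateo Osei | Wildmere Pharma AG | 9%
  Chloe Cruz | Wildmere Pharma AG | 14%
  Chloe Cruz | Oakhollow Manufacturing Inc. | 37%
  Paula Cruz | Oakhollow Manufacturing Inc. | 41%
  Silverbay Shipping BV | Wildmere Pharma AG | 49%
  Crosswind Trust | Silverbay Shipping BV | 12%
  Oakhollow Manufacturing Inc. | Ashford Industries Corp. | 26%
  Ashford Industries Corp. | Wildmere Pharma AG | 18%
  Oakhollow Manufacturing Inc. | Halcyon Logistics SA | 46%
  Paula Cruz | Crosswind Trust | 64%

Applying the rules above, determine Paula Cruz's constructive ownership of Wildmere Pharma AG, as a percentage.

By sibling attribution (R1), Paula Cruz is treated as also owning Chloe Cruz's interest in Oakhollow Manufacturing Inc, giving 41% + 37% = 78%.
By sibling attribution (R1), Paula Cruz is treated as owning Chloe Cruz's 14% interest in Wildmere Pharma AG.
Chain via Oakhollow Manufacturing Inc. → Ashford Industries Corp. (R2): 78% × 26% × 18% = 3.6504% of Wildmere Pharma AG.
Chain via Crosswind Trust → Silverbay Shipping BV (R2): 64% × 12% × 49% = 3.7632% of Wildmere Pharma AG.
Direct interest in Wildmere Pharma AG: 14%.
Aggregating (R3): 3.6504% + 3.7632% + 14% = 21.4136%.

21.4136%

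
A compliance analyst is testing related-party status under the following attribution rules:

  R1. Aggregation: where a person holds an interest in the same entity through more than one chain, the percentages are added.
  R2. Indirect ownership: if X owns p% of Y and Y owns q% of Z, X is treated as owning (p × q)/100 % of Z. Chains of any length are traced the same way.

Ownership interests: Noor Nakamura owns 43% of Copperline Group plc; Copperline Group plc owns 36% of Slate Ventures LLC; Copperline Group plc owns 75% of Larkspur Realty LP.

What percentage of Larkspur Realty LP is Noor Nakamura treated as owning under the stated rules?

32.25%

Chain via Copperline Group plc (R2): 43% × 75% = 32.25% of Larkspur Realty LP.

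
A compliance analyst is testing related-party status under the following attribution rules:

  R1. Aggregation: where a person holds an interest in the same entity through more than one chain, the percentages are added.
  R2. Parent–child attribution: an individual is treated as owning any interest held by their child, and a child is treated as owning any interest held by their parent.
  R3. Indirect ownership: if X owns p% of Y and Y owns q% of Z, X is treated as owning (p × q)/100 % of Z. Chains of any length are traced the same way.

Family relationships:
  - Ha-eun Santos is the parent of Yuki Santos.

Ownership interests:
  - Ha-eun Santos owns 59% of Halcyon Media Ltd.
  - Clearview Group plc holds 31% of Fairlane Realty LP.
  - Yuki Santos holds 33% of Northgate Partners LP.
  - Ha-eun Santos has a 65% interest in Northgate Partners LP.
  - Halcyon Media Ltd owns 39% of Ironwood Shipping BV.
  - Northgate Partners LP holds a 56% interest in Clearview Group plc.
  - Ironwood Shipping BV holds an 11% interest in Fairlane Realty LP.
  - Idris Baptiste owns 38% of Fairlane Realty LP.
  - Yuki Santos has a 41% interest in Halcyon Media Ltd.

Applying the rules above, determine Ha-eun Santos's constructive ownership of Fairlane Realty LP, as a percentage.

By parent–child attribution (R2), Ha-eun Santos is treated as also owning Yuki Santos's interest in Northgate Partners LP, giving 65% + 33% = 98%.
By parent–child attribution (R2), Ha-eun Santos is treated as also owning Yuki Santos's interest in Halcyon Media Ltd, giving 59% + 41% = 100%.
Chain via Northgate Partners LP → Clearview Group plc (R3): 98% × 56% × 31% = 17.0128% of Fairlane Realty LP.
Chain via Halcyon Media Ltd → Ironwood Shipping BV (R3): 100% × 39% × 11% = 4.29% of Fairlane Realty LP.
Aggregating (R1): 17.0128% + 4.29% = 21.3028%.

21.3028%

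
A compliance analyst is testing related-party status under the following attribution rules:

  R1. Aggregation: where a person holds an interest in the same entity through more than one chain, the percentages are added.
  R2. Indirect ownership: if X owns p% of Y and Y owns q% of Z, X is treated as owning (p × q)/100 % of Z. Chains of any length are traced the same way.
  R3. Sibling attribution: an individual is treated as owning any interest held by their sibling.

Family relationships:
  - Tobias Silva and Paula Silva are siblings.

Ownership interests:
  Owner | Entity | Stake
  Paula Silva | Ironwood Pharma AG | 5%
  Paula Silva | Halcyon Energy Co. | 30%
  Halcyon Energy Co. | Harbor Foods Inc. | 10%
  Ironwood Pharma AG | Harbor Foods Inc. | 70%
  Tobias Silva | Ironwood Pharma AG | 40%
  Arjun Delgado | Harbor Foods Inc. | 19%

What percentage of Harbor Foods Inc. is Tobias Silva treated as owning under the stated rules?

By sibling attribution (R3), Tobias Silva is treated as also owning Paula Silva's interest in Ironwood Pharma AG, giving 40% + 5% = 45%.
By sibling attribution (R3), Tobias Silva is treated as owning Paula Silva's 30% interest in Halcyon Energy Co.
Chain via Ironwood Pharma AG (R2): 45% × 70% = 31.5% of Harbor Foods Inc.
Chain via Halcyon Energy Co. (R2): 30% × 10% = 3% of Harbor Foods Inc.
Aggregating (R1): 31.5% + 3% = 34.5%.

34.5%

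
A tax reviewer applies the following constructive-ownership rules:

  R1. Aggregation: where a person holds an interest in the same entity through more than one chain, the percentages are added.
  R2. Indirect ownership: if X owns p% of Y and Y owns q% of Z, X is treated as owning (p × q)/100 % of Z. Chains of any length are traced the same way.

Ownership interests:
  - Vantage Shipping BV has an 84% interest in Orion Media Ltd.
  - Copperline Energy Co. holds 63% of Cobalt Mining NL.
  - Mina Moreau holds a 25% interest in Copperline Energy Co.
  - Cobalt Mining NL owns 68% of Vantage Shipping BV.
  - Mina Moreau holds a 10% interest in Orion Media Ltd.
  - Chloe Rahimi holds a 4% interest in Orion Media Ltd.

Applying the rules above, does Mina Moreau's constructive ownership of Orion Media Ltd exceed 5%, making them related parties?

Chain via Copperline Energy Co. → Cobalt Mining NL → Vantage Shipping BV (R2): 25% × 63% × 68% × 84% = 8.9964% of Orion Media Ltd.
Direct interest in Orion Media Ltd: 10%.
Aggregating (R1): 8.9964% + 10% = 18.9964%.
18.9964% exceeds the 5% threshold, so Mina is a related party to Orion Media Ltd.

Yes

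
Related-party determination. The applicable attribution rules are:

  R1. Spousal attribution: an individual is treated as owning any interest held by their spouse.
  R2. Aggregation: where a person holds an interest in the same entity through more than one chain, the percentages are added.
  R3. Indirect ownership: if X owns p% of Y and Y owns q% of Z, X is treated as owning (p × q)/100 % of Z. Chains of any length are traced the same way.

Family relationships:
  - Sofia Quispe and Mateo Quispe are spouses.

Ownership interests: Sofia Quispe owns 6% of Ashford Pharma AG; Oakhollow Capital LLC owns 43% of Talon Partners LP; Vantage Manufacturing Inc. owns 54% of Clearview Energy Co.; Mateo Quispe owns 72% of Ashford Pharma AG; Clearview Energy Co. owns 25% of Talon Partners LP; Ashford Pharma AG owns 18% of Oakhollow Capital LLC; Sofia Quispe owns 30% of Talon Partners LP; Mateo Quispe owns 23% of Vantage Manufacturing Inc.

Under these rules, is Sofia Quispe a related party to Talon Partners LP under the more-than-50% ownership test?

By spousal attribution (R1), Sofia Quispe is treated as also owning Mateo Quispe's interest in Ashford Pharma AG, giving 6% + 72% = 78%.
By spousal attribution (R1), Sofia Quispe is treated as owning Mateo Quispe's 23% interest in Vantage Manufacturing Inc.
Chain via Ashford Pharma AG → Oakhollow Capital LLC (R3): 78% × 18% × 43% = 6.0372% of Talon Partners LP.
Direct interest in Talon Partners LP: 30%.
Chain via Vantage Manufacturing Inc. → Clearview Energy Co. (R3): 23% × 54% × 25% = 3.105% of Talon Partners LP.
Aggregating (R2): 6.0372% + 30% + 3.105% = 39.1422%.
39.1422% does not exceed the 50% threshold, so Sofia is not a related party to Talon Partners LP.

No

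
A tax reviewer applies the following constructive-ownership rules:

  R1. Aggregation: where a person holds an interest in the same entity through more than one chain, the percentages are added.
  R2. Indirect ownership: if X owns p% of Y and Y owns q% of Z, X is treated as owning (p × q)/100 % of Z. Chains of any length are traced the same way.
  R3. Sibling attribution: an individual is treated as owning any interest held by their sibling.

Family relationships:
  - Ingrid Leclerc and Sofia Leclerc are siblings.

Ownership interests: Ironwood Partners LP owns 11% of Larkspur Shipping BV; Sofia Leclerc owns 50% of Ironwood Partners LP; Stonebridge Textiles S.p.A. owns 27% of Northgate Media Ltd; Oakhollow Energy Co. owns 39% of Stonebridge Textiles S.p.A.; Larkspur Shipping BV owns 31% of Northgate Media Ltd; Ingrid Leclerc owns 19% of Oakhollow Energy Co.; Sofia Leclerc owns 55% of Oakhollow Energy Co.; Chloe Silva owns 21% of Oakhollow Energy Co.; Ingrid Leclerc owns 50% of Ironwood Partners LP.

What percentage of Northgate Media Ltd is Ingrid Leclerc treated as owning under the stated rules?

11.2022%

By sibling attribution (R3), Ingrid Leclerc is treated as also owning Sofia Leclerc's interest in Ironwood Partners LP, giving 50% + 50% = 100%.
By sibling attribution (R3), Ingrid Leclerc is treated as also owning Sofia Leclerc's interest in Oakhollow Energy Co, giving 19% + 55% = 74%.
Chain via Ironwood Partners LP → Larkspur Shipping BV (R2): 100% × 11% × 31% = 3.41% of Northgate Media Ltd.
Chain via Oakhollow Energy Co. → Stonebridge Textiles S.p.A. (R2): 74% × 39% × 27% = 7.7922% of Northgate Media Ltd.
Aggregating (R1): 3.41% + 7.7922% = 11.2022%.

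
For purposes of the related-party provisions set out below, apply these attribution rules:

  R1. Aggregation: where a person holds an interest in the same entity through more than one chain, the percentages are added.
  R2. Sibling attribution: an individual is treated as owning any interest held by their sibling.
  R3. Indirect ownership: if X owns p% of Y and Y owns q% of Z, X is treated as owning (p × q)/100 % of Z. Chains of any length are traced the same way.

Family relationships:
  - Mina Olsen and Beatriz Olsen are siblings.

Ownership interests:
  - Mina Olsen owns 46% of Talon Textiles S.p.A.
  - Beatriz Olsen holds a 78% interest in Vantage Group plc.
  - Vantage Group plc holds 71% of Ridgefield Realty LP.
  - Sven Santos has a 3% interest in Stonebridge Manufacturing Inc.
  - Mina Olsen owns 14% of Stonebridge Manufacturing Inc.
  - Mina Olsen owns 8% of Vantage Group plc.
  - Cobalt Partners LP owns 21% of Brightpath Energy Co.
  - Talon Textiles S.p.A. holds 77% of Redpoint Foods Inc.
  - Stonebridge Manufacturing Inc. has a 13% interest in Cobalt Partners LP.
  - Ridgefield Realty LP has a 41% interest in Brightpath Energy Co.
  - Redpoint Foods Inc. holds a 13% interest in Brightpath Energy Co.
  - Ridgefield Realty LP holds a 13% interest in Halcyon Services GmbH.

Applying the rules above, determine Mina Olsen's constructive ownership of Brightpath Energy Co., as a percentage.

By sibling attribution (R2), Mina Olsen is treated as also owning Beatriz Olsen's interest in Vantage Group plc, giving 8% + 78% = 86%.
Chain via Stonebridge Manufacturing Inc. → Cobalt Partners LP (R3): 14% × 13% × 21% = 0.3822% of Brightpath Energy Co.
Chain via Talon Textiles S.p.A. → Redpoint Foods Inc. (R3): 46% × 77% × 13% = 4.6046% of Brightpath Energy Co.
Chain via Vantage Group plc → Ridgefield Realty LP (R3): 86% × 71% × 41% = 25.0346% of Brightpath Energy Co.
Aggregating (R1): 0.3822% + 4.6046% + 25.0346% = 30.0214%.

30.0214%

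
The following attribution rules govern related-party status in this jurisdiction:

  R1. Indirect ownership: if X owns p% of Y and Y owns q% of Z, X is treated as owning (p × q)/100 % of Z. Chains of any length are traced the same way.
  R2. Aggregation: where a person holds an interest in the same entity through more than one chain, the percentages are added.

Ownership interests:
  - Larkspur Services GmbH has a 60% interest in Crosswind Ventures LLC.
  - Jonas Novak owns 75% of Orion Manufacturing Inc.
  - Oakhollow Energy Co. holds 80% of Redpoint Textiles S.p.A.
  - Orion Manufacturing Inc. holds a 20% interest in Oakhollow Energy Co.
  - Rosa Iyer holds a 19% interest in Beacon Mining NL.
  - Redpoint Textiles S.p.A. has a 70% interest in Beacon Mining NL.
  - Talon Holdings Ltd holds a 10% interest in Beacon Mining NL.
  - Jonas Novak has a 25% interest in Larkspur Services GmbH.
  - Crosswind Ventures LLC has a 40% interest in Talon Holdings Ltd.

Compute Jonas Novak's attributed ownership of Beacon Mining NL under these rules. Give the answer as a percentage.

Chain via Orion Manufacturing Inc. → Oakhollow Energy Co. → Redpoint Textiles S.p.A. (R1): 75% × 20% × 80% × 70% = 8.4% of Beacon Mining NL.
Chain via Larkspur Services GmbH → Crosswind Ventures LLC → Talon Holdings Ltd (R1): 25% × 60% × 40% × 10% = 0.6% of Beacon Mining NL.
Aggregating (R2): 8.4% + 0.6% = 9%.

9%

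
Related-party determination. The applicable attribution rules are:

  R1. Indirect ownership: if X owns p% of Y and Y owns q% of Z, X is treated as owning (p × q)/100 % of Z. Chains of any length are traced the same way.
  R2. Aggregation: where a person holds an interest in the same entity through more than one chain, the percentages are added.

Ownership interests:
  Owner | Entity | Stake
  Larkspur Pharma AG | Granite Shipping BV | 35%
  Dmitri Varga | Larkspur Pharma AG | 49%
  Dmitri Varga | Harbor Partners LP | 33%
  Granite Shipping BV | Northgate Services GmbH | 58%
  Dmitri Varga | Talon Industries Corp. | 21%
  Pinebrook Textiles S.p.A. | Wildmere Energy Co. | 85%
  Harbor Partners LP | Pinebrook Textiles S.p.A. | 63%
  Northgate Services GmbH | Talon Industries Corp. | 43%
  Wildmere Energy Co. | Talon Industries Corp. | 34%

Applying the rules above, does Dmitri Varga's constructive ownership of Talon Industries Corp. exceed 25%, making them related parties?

Yes

Chain via Larkspur Pharma AG → Granite Shipping BV → Northgate Services GmbH (R1): 49% × 35% × 58% × 43% = 4.27721% of Talon Industries Corp.
Chain via Harbor Partners LP → Pinebrook Textiles S.p.A. → Wildmere Energy Co. (R1): 33% × 63% × 85% × 34% = 6.00831% of Talon Industries Corp.
Direct interest in Talon Industries Corp: 21%.
Aggregating (R2): 4.27721% + 6.00831% + 21% = 31.28552%.
31.28552% exceeds the 25% threshold, so Dmitri is a related party to Talon Industries Corp.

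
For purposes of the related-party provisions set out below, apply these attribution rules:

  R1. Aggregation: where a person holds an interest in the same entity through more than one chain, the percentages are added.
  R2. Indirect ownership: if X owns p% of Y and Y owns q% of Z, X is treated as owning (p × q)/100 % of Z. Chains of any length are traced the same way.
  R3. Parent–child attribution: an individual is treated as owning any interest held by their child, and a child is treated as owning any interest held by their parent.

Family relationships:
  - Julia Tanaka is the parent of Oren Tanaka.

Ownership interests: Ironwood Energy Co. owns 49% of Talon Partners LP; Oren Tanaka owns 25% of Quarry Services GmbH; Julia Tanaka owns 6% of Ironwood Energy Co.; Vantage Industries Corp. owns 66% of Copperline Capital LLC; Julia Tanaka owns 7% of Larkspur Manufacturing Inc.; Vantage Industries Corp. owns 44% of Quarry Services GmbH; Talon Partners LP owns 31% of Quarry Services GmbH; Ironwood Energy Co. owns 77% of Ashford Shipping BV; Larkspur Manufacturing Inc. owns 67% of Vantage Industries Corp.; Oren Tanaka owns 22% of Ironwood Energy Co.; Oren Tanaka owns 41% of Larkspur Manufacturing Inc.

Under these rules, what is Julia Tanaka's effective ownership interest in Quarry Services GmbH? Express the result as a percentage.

43.4036%

By parent–child attribution (R3), Julia Tanaka is treated as also owning Oren Tanaka's interest in Ironwood Energy Co, giving 6% + 22% = 28%.
By parent–child attribution (R3), Julia Tanaka is treated as also owning Oren Tanaka's interest in Larkspur Manufacturing Inc, giving 7% + 41% = 48%.
By parent–child attribution (R3), Julia Tanaka is treated as owning Oren Tanaka's 25% interest in Quarry Services GmbH.
Chain via Ironwood Energy Co. → Talon Partners LP (R2): 28% × 49% × 31% = 4.2532% of Quarry Services GmbH.
Chain via Larkspur Manufacturing Inc. → Vantage Industries Corp. (R2): 48% × 67% × 44% = 14.1504% of Quarry Services GmbH.
Direct interest in Quarry Services GmbH: 25%.
Aggregating (R1): 4.2532% + 14.1504% + 25% = 43.4036%.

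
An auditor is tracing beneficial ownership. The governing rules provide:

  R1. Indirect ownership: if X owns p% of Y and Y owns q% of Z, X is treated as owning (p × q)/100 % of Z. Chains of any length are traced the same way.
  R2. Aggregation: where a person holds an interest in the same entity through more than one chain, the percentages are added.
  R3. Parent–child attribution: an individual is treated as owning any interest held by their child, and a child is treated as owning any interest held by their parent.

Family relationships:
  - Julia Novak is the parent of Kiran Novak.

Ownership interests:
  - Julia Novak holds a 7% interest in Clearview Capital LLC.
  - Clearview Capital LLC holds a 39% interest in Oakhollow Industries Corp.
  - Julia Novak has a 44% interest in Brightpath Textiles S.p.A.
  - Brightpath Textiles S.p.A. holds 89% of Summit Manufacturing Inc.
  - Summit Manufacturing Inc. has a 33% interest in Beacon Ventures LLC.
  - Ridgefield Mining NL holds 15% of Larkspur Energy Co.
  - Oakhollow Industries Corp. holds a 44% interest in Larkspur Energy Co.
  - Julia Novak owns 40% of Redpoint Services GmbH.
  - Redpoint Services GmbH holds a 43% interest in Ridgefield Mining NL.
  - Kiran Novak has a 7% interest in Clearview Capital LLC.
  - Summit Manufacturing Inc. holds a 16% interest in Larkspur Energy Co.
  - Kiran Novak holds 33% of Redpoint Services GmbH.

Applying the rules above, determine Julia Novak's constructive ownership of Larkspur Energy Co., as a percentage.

13.3765%

By parent–child attribution (R3), Julia Novak is treated as also owning Kiran Novak's interest in Clearview Capital LLC, giving 7% + 7% = 14%.
By parent–child attribution (R3), Julia Novak is treated as also owning Kiran Novak's interest in Redpoint Services GmbH, giving 40% + 33% = 73%.
Chain via Brightpath Textiles S.p.A. → Summit Manufacturing Inc. (R1): 44% × 89% × 16% = 6.2656% of Larkspur Energy Co.
Chain via Clearview Capital LLC → Oakhollow Industries Corp. (R1): 14% × 39% × 44% = 2.4024% of Larkspur Energy Co.
Chain via Redpoint Services GmbH → Ridgefield Mining NL (R1): 73% × 43% × 15% = 4.7085% of Larkspur Energy Co.
Aggregating (R2): 6.2656% + 2.4024% + 4.7085% = 13.3765%.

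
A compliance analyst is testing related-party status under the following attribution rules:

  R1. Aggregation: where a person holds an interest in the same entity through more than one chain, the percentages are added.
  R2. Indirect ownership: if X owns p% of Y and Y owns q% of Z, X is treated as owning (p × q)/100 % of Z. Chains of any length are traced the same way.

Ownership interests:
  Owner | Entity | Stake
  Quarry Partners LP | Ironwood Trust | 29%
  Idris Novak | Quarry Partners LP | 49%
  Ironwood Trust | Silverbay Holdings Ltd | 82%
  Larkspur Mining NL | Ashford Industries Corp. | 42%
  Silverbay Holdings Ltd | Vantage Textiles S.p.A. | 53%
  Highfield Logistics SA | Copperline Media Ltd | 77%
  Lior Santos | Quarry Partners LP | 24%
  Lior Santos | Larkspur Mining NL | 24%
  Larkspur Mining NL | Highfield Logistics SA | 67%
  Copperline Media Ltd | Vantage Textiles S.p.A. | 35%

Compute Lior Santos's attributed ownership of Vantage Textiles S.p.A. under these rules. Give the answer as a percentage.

7.358376%

Chain via Quarry Partners LP → Ironwood Trust → Silverbay Holdings Ltd (R2): 24% × 29% × 82% × 53% = 3.024816% of Vantage Textiles S.p.A.
Chain via Larkspur Mining NL → Highfield Logistics SA → Copperline Media Ltd (R2): 24% × 67% × 77% × 35% = 4.33356% of Vantage Textiles S.p.A.
Aggregating (R1): 3.024816% + 4.33356% = 7.358376%.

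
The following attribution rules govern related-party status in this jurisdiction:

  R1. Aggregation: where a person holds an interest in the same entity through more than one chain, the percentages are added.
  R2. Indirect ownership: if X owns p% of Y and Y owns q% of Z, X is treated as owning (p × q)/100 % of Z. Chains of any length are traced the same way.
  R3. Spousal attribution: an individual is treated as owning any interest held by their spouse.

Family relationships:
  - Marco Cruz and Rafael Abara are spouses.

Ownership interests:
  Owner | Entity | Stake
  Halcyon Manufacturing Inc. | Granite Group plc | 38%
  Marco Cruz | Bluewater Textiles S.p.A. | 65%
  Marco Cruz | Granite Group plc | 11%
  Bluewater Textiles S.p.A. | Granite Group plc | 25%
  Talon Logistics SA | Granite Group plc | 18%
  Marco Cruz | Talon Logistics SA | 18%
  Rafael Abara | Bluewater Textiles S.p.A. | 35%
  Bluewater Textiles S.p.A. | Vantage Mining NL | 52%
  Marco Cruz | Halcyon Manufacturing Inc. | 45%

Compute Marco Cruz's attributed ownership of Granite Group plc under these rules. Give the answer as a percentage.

By spousal attribution (R3), Marco Cruz is treated as also owning Rafael Abara's interest in Bluewater Textiles S.p.A, giving 65% + 35% = 100%.
Chain via Halcyon Manufacturing Inc. (R2): 45% × 38% = 17.1% of Granite Group plc.
Chain via Talon Logistics SA (R2): 18% × 18% = 3.24% of Granite Group plc.
Chain via Bluewater Textiles S.p.A. (R2): 100% × 25% = 25% of Granite Group plc.
Direct interest in Granite Group plc: 11%.
Aggregating (R1): 17.1% + 3.24% + 25% + 11% = 56.34%.

56.34%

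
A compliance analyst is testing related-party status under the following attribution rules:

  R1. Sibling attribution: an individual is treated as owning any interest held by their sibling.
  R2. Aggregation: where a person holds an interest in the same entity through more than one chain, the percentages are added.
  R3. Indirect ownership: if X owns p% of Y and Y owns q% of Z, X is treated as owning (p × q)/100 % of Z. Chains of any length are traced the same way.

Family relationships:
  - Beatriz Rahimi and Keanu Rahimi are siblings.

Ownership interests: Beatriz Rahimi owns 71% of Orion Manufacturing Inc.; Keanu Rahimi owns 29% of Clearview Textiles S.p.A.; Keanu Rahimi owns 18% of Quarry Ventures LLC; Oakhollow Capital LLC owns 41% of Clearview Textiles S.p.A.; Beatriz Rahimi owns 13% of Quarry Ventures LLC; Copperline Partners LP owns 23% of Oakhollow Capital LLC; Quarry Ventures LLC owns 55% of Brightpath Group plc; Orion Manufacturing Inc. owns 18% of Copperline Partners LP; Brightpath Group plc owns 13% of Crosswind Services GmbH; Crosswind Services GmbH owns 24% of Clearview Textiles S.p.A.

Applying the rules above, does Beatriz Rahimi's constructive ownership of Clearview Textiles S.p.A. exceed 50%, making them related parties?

No

By sibling attribution (R1), Beatriz Rahimi is treated as also owning Keanu Rahimi's interest in Quarry Ventures LLC, giving 13% + 18% = 31%.
By sibling attribution (R1), Beatriz Rahimi is treated as owning Keanu Rahimi's 29% interest in Clearview Textiles S.p.A.
Chain via Orion Manufacturing Inc. → Copperline Partners LP → Oakhollow Capital LLC (R3): 71% × 18% × 23% × 41% = 1.205154% of Clearview Textiles S.p.A.
Chain via Quarry Ventures LLC → Brightpath Group plc → Crosswind Services GmbH (R3): 31% × 55% × 13% × 24% = 0.53196% of Clearview Textiles S.p.A.
Direct interest in Clearview Textiles S.p.A: 29%.
Aggregating (R2): 1.205154% + 0.53196% + 29% = 30.737114%.
30.737114% does not exceed the 50% threshold, so Beatriz is not a related party to Clearview Textiles S.p.A.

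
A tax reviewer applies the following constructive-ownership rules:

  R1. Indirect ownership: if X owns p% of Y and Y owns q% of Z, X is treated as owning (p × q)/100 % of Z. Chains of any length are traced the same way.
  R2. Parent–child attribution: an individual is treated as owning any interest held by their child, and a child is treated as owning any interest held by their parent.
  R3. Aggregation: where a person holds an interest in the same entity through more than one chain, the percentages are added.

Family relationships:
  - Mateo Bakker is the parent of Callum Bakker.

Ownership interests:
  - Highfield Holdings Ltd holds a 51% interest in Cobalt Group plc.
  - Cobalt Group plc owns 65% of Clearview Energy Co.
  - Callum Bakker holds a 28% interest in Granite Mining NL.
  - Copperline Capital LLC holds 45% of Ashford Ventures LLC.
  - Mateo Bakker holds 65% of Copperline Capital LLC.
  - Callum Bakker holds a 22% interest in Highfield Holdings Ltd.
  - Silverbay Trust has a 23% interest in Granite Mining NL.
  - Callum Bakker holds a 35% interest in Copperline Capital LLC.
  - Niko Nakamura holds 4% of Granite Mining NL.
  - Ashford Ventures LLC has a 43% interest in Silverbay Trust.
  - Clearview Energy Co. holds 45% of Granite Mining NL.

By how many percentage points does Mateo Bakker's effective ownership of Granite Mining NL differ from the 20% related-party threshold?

15.73235

By parent–child attribution (R2), Mateo Bakker is treated as also owning Callum Bakker's interest in Copperline Capital LLC, giving 65% + 35% = 100%.
By parent–child attribution (R2), Mateo Bakker is treated as owning Callum Bakker's 22% interest in Highfield Holdings Ltd.
By parent–child attribution (R2), Mateo Bakker is treated as owning Callum Bakker's 28% interest in Granite Mining NL.
Chain via Copperline Capital LLC → Ashford Ventures LLC → Silverbay Trust (R1): 100% × 45% × 43% × 23% = 4.4505% of Granite Mining NL.
Chain via Highfield Holdings Ltd → Cobalt Group plc → Clearview Energy Co. (R1): 22% × 51% × 65% × 45% = 3.28185% of Granite Mining NL.
Direct interest in Granite Mining NL: 28%.
Aggregating (R3): 4.4505% + 3.28185% + 28% = 35.73235%.
35.73235% exceeds the 20% threshold by 15.73235 percentage points.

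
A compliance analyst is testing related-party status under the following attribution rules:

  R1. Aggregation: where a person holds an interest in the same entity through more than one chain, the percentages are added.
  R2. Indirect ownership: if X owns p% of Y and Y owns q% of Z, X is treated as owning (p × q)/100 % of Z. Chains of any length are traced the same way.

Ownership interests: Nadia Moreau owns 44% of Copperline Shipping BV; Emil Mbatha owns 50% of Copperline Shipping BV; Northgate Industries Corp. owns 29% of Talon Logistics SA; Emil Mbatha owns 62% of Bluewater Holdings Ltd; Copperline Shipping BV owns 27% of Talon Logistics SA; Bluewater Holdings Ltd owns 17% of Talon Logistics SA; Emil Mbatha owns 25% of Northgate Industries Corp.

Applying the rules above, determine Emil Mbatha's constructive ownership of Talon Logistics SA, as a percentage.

31.29%

Chain via Copperline Shipping BV (R2): 50% × 27% = 13.5% of Talon Logistics SA.
Chain via Northgate Industries Corp. (R2): 25% × 29% = 7.25% of Talon Logistics SA.
Chain via Bluewater Holdings Ltd (R2): 62% × 17% = 10.54% of Talon Logistics SA.
Aggregating (R1): 13.5% + 7.25% + 10.54% = 31.29%.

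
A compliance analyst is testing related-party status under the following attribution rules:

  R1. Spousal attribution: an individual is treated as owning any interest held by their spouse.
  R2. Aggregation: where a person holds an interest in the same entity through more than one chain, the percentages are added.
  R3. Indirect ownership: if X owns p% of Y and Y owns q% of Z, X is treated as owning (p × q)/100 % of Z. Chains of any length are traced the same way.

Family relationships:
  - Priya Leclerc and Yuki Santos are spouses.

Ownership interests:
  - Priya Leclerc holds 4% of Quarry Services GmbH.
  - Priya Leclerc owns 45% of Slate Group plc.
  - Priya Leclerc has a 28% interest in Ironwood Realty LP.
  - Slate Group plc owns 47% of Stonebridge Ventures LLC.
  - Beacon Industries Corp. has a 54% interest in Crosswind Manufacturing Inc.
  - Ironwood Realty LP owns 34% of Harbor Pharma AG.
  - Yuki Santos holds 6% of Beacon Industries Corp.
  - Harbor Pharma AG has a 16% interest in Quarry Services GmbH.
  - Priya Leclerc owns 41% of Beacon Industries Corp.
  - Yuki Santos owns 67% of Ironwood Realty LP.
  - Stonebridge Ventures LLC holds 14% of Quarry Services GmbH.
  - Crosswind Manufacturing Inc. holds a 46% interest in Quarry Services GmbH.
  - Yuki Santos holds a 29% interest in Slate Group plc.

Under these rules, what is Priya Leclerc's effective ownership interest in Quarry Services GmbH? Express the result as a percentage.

25.712%

By spousal attribution (R1), Priya Leclerc is treated as also owning Yuki Santos's interest in Ironwood Realty LP, giving 28% + 67% = 95%.
By spousal attribution (R1), Priya Leclerc is treated as also owning Yuki Santos's interest in Beacon Industries Corp, giving 41% + 6% = 47%.
By spousal attribution (R1), Priya Leclerc is treated as also owning Yuki Santos's interest in Slate Group plc, giving 45% + 29% = 74%.
Chain via Ironwood Realty LP → Harbor Pharma AG (R3): 95% × 34% × 16% = 5.168% of Quarry Services GmbH.
Chain via Beacon Industries Corp. → Crosswind Manufacturing Inc. (R3): 47% × 54% × 46% = 11.6748% of Quarry Services GmbH.
Chain via Slate Group plc → Stonebridge Ventures LLC (R3): 74% × 47% × 14% = 4.8692% of Quarry Services GmbH.
Direct interest in Quarry Services GmbH: 4%.
Aggregating (R2): 5.168% + 11.6748% + 4.8692% + 4% = 25.712%.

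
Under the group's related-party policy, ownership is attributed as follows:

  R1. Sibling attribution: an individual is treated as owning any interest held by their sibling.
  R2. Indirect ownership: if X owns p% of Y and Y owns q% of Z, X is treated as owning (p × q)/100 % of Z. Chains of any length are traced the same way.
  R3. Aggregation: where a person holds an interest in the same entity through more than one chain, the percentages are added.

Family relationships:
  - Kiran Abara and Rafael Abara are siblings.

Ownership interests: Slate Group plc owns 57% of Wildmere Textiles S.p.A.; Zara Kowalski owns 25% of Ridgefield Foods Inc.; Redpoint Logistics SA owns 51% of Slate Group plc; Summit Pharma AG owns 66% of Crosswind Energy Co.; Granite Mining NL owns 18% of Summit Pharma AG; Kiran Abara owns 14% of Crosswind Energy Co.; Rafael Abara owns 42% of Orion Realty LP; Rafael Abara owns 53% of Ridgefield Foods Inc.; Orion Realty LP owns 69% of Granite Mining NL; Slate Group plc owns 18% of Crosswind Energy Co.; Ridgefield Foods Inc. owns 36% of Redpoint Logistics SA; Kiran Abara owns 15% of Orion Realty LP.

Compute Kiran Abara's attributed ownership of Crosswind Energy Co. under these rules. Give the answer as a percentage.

20.423948%

By sibling attribution (R1), Kiran Abara is treated as also owning Rafael Abara's interest in Orion Realty LP, giving 15% + 42% = 57%.
By sibling attribution (R1), Kiran Abara is treated as owning Rafael Abara's 53% interest in Ridgefield Foods Inc.
Chain via Orion Realty LP → Granite Mining NL → Summit Pharma AG (R2): 57% × 69% × 18% × 66% = 4.672404% of Crosswind Energy Co.
Direct interest in Crosswind Energy Co: 14%.
Chain via Ridgefield Foods Inc. → Redpoint Logistics SA → Slate Group plc (R2): 53% × 36% × 51% × 18% = 1.751544% of Crosswind Energy Co.
Aggregating (R3): 4.672404% + 14% + 1.751544% = 20.423948%.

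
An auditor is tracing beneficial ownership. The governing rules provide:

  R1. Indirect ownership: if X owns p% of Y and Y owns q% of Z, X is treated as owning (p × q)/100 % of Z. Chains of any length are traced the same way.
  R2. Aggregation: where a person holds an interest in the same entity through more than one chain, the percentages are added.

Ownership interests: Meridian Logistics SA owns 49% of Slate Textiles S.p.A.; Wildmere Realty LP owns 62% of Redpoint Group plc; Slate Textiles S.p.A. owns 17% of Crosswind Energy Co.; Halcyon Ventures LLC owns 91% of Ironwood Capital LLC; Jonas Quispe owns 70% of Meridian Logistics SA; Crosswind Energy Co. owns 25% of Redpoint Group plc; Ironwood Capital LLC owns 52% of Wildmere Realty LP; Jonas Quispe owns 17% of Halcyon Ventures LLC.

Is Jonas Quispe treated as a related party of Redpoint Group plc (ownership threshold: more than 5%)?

Chain via Meridian Logistics SA → Slate Textiles S.p.A. → Crosswind Energy Co. (R1): 70% × 49% × 17% × 25% = 1.45775% of Redpoint Group plc.
Chain via Halcyon Ventures LLC → Ironwood Capital LLC → Wildmere Realty LP (R1): 17% × 91% × 52% × 62% = 4.987528% of Redpoint Group plc.
Aggregating (R2): 1.45775% + 4.987528% = 6.445278%.
6.445278% exceeds the 5% threshold, so Jonas is a related party to Redpoint Group plc.

Yes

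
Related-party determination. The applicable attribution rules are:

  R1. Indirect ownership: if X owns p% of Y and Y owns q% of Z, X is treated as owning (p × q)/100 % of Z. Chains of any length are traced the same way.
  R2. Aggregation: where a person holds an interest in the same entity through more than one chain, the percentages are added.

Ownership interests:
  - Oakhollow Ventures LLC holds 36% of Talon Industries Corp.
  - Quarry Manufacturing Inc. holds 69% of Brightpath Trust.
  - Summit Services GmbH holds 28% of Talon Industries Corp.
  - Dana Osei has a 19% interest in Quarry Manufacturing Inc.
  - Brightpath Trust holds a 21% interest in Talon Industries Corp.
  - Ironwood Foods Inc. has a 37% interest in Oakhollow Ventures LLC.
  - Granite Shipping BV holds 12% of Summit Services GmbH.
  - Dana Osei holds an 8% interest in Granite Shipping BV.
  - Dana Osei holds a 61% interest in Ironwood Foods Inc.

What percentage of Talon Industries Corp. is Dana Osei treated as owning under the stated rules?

Chain via Granite Shipping BV → Summit Services GmbH (R1): 8% × 12% × 28% = 0.2688% of Talon Industries Corp.
Chain via Ironwood Foods Inc. → Oakhollow Ventures LLC (R1): 61% × 37% × 36% = 8.1252% of Talon Industries Corp.
Chain via Quarry Manufacturing Inc. → Brightpath Trust (R1): 19% × 69% × 21% = 2.7531% of Talon Industries Corp.
Aggregating (R2): 0.2688% + 8.1252% + 2.7531% = 11.1471%.

11.1471%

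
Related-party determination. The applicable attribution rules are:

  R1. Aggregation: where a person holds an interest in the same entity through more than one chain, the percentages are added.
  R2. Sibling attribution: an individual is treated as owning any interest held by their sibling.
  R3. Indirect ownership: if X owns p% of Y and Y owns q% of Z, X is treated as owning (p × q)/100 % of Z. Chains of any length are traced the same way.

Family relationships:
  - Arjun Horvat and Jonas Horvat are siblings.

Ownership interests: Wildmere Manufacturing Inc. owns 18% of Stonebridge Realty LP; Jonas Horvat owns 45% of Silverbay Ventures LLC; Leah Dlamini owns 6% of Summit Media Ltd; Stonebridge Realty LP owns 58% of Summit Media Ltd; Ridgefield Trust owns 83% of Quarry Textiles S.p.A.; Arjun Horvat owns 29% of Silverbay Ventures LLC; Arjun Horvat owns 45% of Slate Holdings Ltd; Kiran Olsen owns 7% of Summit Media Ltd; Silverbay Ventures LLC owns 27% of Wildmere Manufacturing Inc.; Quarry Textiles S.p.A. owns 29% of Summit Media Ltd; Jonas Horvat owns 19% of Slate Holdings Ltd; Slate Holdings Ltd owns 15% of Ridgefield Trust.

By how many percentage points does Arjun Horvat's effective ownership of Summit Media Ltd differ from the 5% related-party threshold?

0.603368

By sibling attribution (R2), Arjun Horvat is treated as also owning Jonas Horvat's interest in Silverbay Ventures LLC, giving 29% + 45% = 74%.
By sibling attribution (R2), Arjun Horvat is treated as also owning Jonas Horvat's interest in Slate Holdings Ltd, giving 45% + 19% = 64%.
Chain via Silverbay Ventures LLC → Wildmere Manufacturing Inc. → Stonebridge Realty LP (R3): 74% × 27% × 18% × 58% = 2.085912% of Summit Media Ltd.
Chain via Slate Holdings Ltd → Ridgefield Trust → Quarry Textiles S.p.A. (R3): 64% × 15% × 83% × 29% = 2.31072% of Summit Media Ltd.
Aggregating (R1): 2.085912% + 2.31072% = 4.396632%.
4.396632% falls short of the 5% threshold by 0.603368 percentage points.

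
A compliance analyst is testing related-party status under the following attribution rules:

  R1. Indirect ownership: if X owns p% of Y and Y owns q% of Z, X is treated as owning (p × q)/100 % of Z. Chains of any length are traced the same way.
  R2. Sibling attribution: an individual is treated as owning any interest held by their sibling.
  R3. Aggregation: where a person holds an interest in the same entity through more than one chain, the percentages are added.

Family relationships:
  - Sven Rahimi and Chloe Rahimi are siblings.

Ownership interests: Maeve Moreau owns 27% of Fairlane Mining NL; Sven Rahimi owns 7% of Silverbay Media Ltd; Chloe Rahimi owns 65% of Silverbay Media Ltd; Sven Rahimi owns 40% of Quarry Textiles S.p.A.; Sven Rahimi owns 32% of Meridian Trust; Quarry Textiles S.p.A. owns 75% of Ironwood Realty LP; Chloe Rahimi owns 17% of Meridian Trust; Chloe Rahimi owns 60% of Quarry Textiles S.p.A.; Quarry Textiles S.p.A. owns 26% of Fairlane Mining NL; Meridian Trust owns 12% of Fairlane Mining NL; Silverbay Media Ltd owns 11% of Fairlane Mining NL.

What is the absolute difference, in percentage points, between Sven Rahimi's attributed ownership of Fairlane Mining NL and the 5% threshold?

By sibling attribution (R2), Sven Rahimi is treated as also owning Chloe Rahimi's interest in Quarry Textiles S.p.A, giving 40% + 60% = 100%.
By sibling attribution (R2), Sven Rahimi is treated as also owning Chloe Rahimi's interest in Silverbay Media Ltd, giving 7% + 65% = 72%.
By sibling attribution (R2), Sven Rahimi is treated as also owning Chloe Rahimi's interest in Meridian Trust, giving 32% + 17% = 49%.
Chain via Quarry Textiles S.p.A. (R1): 100% × 26% = 26% of Fairlane Mining NL.
Chain via Silverbay Media Ltd (R1): 72% × 11% = 7.92% of Fairlane Mining NL.
Chain via Meridian Trust (R1): 49% × 12% = 5.88% of Fairlane Mining NL.
Aggregating (R3): 26% + 7.92% + 5.88% = 39.8%.
39.8% exceeds the 5% threshold by 34.8 percentage points.

34.8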